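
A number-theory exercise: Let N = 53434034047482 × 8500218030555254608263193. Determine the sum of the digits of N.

150

53434034047482 × 8500218030555254608263193 = 454200939655709866143416735020114930026
Sum of its 39 digits: 150.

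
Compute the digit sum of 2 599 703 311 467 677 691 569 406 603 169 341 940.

2+5+9+9+7+0+3+3+1+1+4+6+7+6+7+7+6+9+1+5+6+9+4+0+6+6+0+3+1+6+9+3+4+1+9+4+0 = 169

169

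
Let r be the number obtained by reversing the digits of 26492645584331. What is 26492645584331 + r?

39841200213793

Reverse of 26492645584331 is 13348554629462.
26492645584331 + 13348554629462 = 39841200213793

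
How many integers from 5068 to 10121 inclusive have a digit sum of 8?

26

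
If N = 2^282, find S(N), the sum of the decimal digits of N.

415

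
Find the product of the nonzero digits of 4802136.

1152

4×8×2×1×3×6 = 1152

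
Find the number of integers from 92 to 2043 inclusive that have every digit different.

The integers in [92, 2043] that have every digit different: 92, 93, 94, 95, 96, 97, …, 2041, 2043.
1175 qualify.

1175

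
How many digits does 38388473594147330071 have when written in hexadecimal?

38388473594147330071 in base 16 is 214BF4157D09D5817, which has 17 digits.

17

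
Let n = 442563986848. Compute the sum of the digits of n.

4+4+2+5+6+3+9+8+6+8+4+8 = 67

67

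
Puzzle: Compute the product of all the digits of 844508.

0

8×4×4×5×0×8 = 0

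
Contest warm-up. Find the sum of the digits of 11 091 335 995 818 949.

1+1+0+9+1+3+3+5+9+9+5+8+1+8+9+4+9 = 85

85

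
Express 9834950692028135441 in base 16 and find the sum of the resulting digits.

131

9834950692028135441 in base 16 is 887CC38BEDD1B811.
Digit sum: 8+8+7+12+12+3+8+11+14+13+13+1+11+8+1+1 = 131.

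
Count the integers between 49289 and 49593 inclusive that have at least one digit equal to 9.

The integers in [49289, 49593] that have at least one digit equal to 9: 49289, 49290, 49291, 49292, 49293, 49294, …, 49592, 49593.
305 qualify.

305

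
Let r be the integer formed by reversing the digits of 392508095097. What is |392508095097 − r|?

Reverse of 392508095097 is 790590805293.
|392508095097 − 790590805293| = 398082710196

398082710196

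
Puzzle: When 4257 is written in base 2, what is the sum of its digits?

4257 in base 2 is 1000010100001.
Digit sum: 1+0+0+0+0+1+0+1+0+0+0+0+1 = 4.

4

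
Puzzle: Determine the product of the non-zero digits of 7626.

504

7×6×2×6 = 504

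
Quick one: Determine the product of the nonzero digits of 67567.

8820

6×7×5×6×7 = 8820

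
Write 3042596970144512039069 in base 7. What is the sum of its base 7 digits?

71

3042596970144512039069 in base 7 is 21611232242402440506050456.
Digit sum: 2+1+6+1+1+2+3+2+2+4+2+4+0+2+4+4+0+5+0+6+0+5+0+4+5+6 = 71.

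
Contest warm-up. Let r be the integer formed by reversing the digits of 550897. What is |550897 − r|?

Reverse of 550897 is 798055.
|550897 − 798055| = 247158

247158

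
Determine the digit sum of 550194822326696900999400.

108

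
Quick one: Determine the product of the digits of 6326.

216

6×3×2×6 = 216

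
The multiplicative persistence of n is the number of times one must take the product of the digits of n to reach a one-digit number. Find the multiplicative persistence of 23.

23 → 6 (1 step)

1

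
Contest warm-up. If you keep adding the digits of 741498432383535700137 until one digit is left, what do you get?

7+4+1+4+9+8+4+3+2+3+8+3+5+3+5+7+0+0+1+3+7 = 87
8+7 = 15
1+5 = 6

6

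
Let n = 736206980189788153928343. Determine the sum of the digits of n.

7+3+6+2+0+6+9+8+0+1+8+9+7+8+8+1+5+3+9+2+8+3+4+3 = 120

120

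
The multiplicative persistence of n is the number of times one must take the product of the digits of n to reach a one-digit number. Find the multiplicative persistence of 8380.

8380 → 0 (1 step)

1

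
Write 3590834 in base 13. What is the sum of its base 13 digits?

38

3590834 in base 13 is 989570.
Digit sum: 9+8+9+5+7+0 = 38.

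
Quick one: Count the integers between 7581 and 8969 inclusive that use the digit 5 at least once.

363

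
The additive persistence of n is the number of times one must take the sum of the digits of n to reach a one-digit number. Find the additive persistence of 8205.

2

8205 → 15 → 6 (2 steps)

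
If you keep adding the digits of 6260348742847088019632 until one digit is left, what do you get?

8

6+2+6+0+3+4+8+7+4+2+8+4+7+0+8+8+0+1+9+6+3+2 = 98
9+8 = 17
1+7 = 8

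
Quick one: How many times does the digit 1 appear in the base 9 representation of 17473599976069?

17473599976069 in base 9 is 67773366082761.
The digit 1 appears 1 time.

1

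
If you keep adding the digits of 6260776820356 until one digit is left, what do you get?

4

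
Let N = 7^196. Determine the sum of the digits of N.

745

7^196 = 4357283753150502780099500046570934468895955247884312228217467756782642968523224594658218498504524802287823926802393300364041307931563344934673367041790844037749877601
Sum of its 166 digits: 745.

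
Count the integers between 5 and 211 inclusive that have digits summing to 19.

The integers in [5, 211] that have digits summing to 19: 199.
1 qualifies.

1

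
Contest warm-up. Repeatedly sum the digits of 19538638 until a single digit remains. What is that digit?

1+9+5+3+8+6+3+8 = 43
4+3 = 7

7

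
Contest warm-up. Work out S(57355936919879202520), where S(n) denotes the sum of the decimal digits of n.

97

5+7+3+5+5+9+3+6+9+1+9+8+7+9+2+0+2+5+2+0 = 97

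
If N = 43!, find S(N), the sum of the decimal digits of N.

180

43! = 60415263063373835637355132068513997507264512000000000
Sum of its 53 digits: 180.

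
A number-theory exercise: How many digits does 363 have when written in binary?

9

363 in base 2 is 101101011, which has 9 digits.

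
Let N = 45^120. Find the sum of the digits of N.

45^120 = 2429414689006507011047680668198610544614376056243160093821961151708217872022541081600097552192834563575596196518385368260399467853246465311637303360756939677768395657864175518625415861606597900390625
Sum of its 199 digits: 882.

882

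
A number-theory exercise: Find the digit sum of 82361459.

38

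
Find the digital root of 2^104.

4

The digital root of n equals n mod 9 (or 9 when 9 | n), so we need 2^104 mod 9.
2^104 ≡ 4 (mod 9), so the digital root is 4.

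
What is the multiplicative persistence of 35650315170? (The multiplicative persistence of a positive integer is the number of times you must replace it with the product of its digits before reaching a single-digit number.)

1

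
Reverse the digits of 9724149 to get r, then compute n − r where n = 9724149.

309870

Reverse of 9724149 is 9414279.
9724149 − 9414279 = 309870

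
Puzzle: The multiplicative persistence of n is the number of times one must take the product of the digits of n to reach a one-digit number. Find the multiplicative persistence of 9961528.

2

9961528 → 38880 → 0 (2 steps)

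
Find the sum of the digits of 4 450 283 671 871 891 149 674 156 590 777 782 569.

4+4+5+0+2+8+3+6+7+1+8+7+1+8+9+1+1+4+9+6+7+4+1+5+6+5+9+0+7+7+7+7+8+2+5+6+9 = 189

189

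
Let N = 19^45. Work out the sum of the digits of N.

19^45 = 3498743002442937227729601361122964878585526371203662724899
Sum of its 58 digits: 262.

262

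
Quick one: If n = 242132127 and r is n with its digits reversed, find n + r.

Reverse of 242132127 is 721231242.
242132127 + 721231242 = 963363369

963363369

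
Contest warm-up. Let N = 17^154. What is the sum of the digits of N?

856

17^154 = 3084138638419616771041128889068248788718084782398821996815381216310925077717325514664514353959865789440333249527181437530091732483135568414196019358970549107574791117773006523112769520045729
Sum of its 190 digits: 856.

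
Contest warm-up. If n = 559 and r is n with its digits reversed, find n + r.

Reverse of 559 is 955.
559 + 955 = 1514

1514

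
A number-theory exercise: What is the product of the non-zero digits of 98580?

9×8×5×8 = 2880

2880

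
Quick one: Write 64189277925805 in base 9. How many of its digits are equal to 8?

1

64189277925805 in base 9 is 272242663802621.
The digit 8 appears 1 time.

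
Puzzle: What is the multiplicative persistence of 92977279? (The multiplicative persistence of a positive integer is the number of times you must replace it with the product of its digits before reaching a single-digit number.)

2

92977279 → 1000188 → 0 (2 steps)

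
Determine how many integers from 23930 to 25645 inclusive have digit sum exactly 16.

The integers in [23930, 25645] that have digit sum exactly 16: 24019, 24028, 24037, 24046, 24055, 24064, …, 25621, 25630.
112 qualify.

112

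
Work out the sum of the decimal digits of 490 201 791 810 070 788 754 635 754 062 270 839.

155

4+9+0+2+0+1+7+9+1+8+1+0+0+7+0+7+8+8+7+5+4+6+3+5+7+5+4+0+6+2+2+7+0+8+3+9 = 155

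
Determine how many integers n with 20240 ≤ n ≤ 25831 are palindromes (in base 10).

55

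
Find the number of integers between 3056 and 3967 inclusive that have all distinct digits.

465

The integers in [3056, 3967] that have all distinct digits: 3056, 3057, 3058, 3059, 3061, 3062, …, 3965, 3967.
465 qualify.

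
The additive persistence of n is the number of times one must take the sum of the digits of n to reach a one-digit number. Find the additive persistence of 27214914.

27214914 → 30 → 3 (2 steps)

2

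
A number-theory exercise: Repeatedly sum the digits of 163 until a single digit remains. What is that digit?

1+6+3 = 10
1+0 = 1

1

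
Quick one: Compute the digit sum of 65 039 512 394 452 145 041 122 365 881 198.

127

6+5+0+3+9+5+1+2+3+9+4+4+5+2+1+4+5+0+4+1+1+2+2+3+6+5+8+8+1+1+9+8 = 127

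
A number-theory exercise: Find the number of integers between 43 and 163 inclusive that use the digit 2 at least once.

The integers in [43, 163] that use the digit 2 at least once: 52, 62, 72, 82, 92, 102, …, 152, 162.
21 qualify.

21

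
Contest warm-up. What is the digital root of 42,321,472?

4+2+3+2+1+4+7+2 = 25
2+5 = 7

7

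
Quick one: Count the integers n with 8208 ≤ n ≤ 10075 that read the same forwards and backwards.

19

The integers in [8208, 10075] that read the same forwards and backwards: 8228, 8338, 8448, 8558, 8668, 8778, …, 9999, 10001.
19 qualify.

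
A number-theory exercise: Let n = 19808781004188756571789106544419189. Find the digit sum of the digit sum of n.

First digit sum: 170.
1+7+0 = 8.

8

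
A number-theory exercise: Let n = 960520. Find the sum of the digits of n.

22

9+6+0+5+2+0 = 22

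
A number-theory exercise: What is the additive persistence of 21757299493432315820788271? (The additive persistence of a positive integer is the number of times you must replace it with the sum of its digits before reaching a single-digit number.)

3

21757299493432315820788271 → 119 → 11 → 2 (3 steps)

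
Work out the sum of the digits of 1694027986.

52

1+6+9+4+0+2+7+9+8+6 = 52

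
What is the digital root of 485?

4+8+5 = 17
1+7 = 8

8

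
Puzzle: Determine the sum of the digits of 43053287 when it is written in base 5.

15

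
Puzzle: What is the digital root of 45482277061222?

7

4+5+4+8+2+2+7+7+0+6+1+2+2+2 = 52
5+2 = 7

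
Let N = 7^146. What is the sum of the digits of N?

517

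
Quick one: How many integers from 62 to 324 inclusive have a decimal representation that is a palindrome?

The integers in [62, 324] that have a decimal representation that is a palindrome: 66, 77, 88, 99, 101, 111, …, 313, 323.
27 qualify.

27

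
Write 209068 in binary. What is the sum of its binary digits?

209068 in base 2 is 110011000010101100.
Digit sum: 1+1+0+0+1+1+0+0+0+0+1+0+1+0+1+1+0+0 = 8.

8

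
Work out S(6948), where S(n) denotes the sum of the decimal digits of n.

27

6+9+4+8 = 27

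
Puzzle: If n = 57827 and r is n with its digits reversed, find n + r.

130702

Reverse of 57827 is 72875.
57827 + 72875 = 130702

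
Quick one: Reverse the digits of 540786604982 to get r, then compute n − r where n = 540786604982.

251379917937

Reverse of 540786604982 is 289406687045.
540786604982 − 289406687045 = 251379917937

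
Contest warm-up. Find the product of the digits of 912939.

4374

9×1×2×9×3×9 = 4374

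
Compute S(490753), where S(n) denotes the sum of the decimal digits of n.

4+9+0+7+5+3 = 28

28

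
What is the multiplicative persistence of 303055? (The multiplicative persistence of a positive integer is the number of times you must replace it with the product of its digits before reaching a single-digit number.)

1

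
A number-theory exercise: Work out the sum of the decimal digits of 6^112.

333

6^112 = 1422132439414788843138790081612781183811912460851026370100108119569907426770445020430336
Sum of its 88 digits: 333.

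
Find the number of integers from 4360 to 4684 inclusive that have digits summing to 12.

The integers in [4360, 4684] that have digits summing to 12: 4404, 4413, 4422, 4431, 4440, 4503, …, 4611, 4620.
12 qualify.

12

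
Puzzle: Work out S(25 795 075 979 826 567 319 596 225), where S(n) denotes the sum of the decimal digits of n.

141

2+5+7+9+5+0+7+5+9+7+9+8+2+6+5+6+7+3+1+9+5+9+6+2+2+5 = 141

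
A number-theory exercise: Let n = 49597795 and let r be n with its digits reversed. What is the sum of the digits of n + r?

Reversal of 49597795 is 59779594; 49597795 + 59779594 = 109377389.
Digit sum of 109377389: 1+0+9+3+7+7+3+8+9 = 47.

47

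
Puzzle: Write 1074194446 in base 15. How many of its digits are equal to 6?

1

1074194446 in base 15 is 64489C81.
The digit 6 appears 1 time.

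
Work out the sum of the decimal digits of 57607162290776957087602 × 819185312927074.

57607162290776957087602 × 819185312927074 = 47190941268010858687777612416855536548
Sum of its 38 digits: 184.

184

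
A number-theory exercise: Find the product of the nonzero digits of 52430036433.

5×2×4×3×3×6×4×3×3 = 77760

77760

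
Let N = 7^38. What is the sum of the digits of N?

130

7^38 = 129934811447123020117172145698449
Sum of its 33 digits: 130.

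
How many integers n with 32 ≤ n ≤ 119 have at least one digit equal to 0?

17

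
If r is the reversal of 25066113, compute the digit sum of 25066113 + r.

30

Reversal of 25066113 is 31166052; 25066113 + 31166052 = 56232165.
Digit sum of 56232165: 5+6+2+3+2+1+6+5 = 30.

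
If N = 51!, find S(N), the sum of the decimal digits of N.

198

51! = 1551118753287382280224243016469303211063259720016986112000000000000
Sum of its 67 digits: 198.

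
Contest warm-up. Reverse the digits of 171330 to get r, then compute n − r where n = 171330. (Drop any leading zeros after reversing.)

138159

Reverse of 171330 is 33171.
171330 − 33171 = 138159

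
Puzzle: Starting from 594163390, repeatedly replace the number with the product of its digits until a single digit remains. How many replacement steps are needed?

1

594163390 → 0 (1 step)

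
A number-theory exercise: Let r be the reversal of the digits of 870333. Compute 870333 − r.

537255

Reverse of 870333 is 333078.
870333 − 333078 = 537255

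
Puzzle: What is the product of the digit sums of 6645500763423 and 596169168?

2601

S(6645500763423) = 6+6+4+5+5+0+0+7+6+3+4+2+3 = 51.
S(596169168) = 5+9+6+1+6+9+1+6+8 = 51.
51 · 51 = 2601.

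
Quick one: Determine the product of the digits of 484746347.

1806336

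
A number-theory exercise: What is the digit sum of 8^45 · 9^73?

8^45 · 9^73 = 198953967282955419440397790115172783156165137588191922985721348813048337257317779047859025643886599049022799872
Sum of its 111 digits: 549.

549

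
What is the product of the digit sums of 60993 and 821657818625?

1593

S(60993) = 6+0+9+9+3 = 27.
S(821657818625) = 8+2+1+6+5+7+8+1+8+6+2+5 = 59.
27 · 59 = 1593.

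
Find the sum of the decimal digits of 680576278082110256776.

6+8+0+5+7+6+2+7+8+0+8+2+1+1+0+2+5+6+7+7+6 = 94

94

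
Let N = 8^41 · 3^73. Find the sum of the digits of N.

270

8^41 · 3^73 = 718689105008671430264333900545192156641550760380772075193021531301085184
Sum of its 72 digits: 270.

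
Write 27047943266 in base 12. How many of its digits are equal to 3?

1

27047943266 in base 12 is 52AA374B42.
The digit 3 appears 1 time.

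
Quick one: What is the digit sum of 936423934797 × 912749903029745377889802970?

201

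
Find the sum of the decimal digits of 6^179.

612

6^179 = 19456907699213179771342230465222646938878355285972080287296612733139476155047162430823185675604728062157481124734005083355877625101912375296
Sum of its 140 digits: 612.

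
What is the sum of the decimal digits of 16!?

63

16! = 20922789888000
Sum of its 14 digits: 63.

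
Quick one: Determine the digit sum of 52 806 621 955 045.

58

5+2+8+0+6+6+2+1+9+5+5+0+4+5 = 58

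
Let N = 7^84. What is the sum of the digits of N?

307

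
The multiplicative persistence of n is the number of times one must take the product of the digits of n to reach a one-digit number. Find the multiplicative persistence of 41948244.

4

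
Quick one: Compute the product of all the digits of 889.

8×8×9 = 576

576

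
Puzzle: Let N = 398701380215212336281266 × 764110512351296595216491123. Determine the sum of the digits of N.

178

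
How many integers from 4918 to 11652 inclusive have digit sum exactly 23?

371

The integers in [4918, 11652] that have digit sum exactly 23: 4919, 4928, 4937, 4946, 4955, 4964, …, 11588, 11597.
371 qualify.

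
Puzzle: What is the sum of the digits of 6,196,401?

6+1+9+6+4+0+1 = 27

27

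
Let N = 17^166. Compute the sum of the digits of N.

928

17^166 = 1796887753442786045528628901285448769636680828221515775638120021065150859959881501792426084997540296943670659512606049183272534262881416190803138689832818942110010779350131100722197732791372009970999740769
Sum of its 205 digits: 928.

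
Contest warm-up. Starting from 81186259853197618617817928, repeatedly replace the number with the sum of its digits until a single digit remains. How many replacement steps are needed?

81186259853197618617817928 → 137 → 11 → 2 (3 steps)

3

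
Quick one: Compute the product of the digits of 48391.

4×8×3×9×1 = 864

864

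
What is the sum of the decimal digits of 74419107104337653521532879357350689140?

7+4+4+1+9+1+0+7+1+0+4+3+3+7+6+5+3+5+2+1+5+3+2+8+7+9+3+5+7+3+5+0+6+8+9+1+4+0 = 158

158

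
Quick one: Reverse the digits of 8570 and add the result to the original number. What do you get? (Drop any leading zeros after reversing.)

9328

Reverse of 8570 is 758.
8570 + 758 = 9328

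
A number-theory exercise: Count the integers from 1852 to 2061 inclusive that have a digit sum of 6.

The integers in [1852, 2061] that have a digit sum of 6: 2004, 2013, 2022, 2031, 2040.
5 qualify.

5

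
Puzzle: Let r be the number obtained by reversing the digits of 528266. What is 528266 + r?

Reverse of 528266 is 662825.
528266 + 662825 = 1191091

1191091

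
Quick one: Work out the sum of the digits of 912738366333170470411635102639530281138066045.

9+1+2+7+3+8+3+6+6+3+3+3+1+7+0+4+7+0+4+1+1+6+3+5+1+0+2+6+3+9+5+3+0+2+8+1+1+3+8+0+6+6+0+4+5 = 166

166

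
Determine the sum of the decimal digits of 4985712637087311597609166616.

134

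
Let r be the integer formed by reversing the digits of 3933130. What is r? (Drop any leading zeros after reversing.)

313393

Reversing 3933130 gives 313393.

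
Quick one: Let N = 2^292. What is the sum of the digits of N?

2^292 = 7957171782556586274486115970349133441607298412757563479047423630290551952200534008528896
Sum of its 88 digits: 394.

394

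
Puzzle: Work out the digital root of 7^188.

The digital root of n equals n mod 9 (or 9 when 9 | n), so we need 7^188 mod 9.
7^188 ≡ 4 (mod 9), so the digital root is 4.

4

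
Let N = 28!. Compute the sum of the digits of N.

28! = 304888344611713860501504000000
Sum of its 30 digits: 90.

90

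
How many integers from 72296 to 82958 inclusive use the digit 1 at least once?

3568

The integers in [72296, 82958] that use the digit 1 at least once: 72301, 72310, 72311, 72312, 72313, 72314, …, 82941, 82951.
3568 qualify.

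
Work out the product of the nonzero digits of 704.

7×4 = 28

28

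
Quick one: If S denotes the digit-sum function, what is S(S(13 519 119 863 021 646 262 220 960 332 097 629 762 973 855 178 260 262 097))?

First digit sum: 238.
2+3+8 = 13.

13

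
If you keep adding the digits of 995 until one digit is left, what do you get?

5

9+9+5 = 23
2+3 = 5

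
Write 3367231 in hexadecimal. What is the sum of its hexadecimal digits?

31

3367231 in base 16 is 33613F.
Digit sum: 3+3+6+1+3+15 = 31.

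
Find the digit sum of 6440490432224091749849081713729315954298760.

192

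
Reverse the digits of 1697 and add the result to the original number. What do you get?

Reverse of 1697 is 7961.
1697 + 7961 = 9658

9658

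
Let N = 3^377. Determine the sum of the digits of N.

3^377 = 749398862090681353071284597870516265953875039877373353428577266892654567401130296619522906111175584110967066302516280889582519695554369095875240606023638546028382510714562629609763
Sum of its 180 digits: 828.

828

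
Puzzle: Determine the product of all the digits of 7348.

672

7×3×4×8 = 672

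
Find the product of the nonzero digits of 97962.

9×7×9×6×2 = 6804

6804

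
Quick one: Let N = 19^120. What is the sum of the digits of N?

631

19^120 = 2821188561558006050182806325699651325904349317385522184850131166315238114862945518835835570975439814916967715430619167129237431101638511203016746250533601
Sum of its 154 digits: 631.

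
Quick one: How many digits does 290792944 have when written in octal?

10

290792944 in base 8 is 2125222760, which has 10 digits.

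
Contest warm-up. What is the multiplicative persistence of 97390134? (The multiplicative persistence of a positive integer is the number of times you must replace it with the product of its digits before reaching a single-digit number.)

97390134 → 0 (1 step)

1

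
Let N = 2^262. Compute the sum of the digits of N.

331

2^262 = 7410693711188236507108543040556026102609279018600996098525285376506440296955904
Sum of its 79 digits: 331.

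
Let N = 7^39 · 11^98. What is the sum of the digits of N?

7^39 · 11^98 = 1035873459669828447013849980888372996204399990344886889431187181801025779956578836627064247108929137347848544321392517318537349246245183
Sum of its 136 digits: 670.

670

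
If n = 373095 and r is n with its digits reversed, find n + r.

963468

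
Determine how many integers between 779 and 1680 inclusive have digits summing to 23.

The integers in [779, 1680] that have digits summing to 23: 779, 788, 797, 869, 878, 887, …, 1598, 1679.
16 qualify.

16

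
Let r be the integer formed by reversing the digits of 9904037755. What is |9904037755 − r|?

Reverse of 9904037755 is 5577304099.
|9904037755 − 5577304099| = 4326733656

4326733656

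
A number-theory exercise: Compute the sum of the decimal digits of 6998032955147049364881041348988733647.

186

6+9+9+8+0+3+2+9+5+5+1+4+7+0+4+9+3+6+4+8+8+1+0+4+1+3+4+8+9+8+8+7+3+3+6+4+7 = 186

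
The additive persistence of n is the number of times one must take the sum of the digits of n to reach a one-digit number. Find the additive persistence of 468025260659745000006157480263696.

468025260659745000006157480263696 → 132 → 6 (2 steps)

2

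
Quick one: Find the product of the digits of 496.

4×9×6 = 216

216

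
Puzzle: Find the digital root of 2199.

3

2+1+9+9 = 21
2+1 = 3
(Equivalently, 2199 mod 9 = 3.)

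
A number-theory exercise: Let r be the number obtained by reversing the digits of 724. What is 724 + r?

1151

Reverse of 724 is 427.
724 + 427 = 1151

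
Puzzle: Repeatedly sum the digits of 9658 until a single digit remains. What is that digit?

1

9+6+5+8 = 28
2+8 = 10
1+0 = 1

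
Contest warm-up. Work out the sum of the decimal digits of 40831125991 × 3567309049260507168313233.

177

40831125991 × 3567309049260507168313233 = 145657245239190193569956259575538903
Sum of its 36 digits: 177.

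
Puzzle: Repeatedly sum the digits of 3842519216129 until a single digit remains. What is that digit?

3+8+4+2+5+1+9+2+1+6+1+2+9 = 53
5+3 = 8
(Equivalently, 3842519216129 mod 9 = 8.)

8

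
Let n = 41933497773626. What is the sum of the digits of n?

71

4+1+9+3+3+4+9+7+7+7+3+6+2+6 = 71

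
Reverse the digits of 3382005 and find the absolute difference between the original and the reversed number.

1620828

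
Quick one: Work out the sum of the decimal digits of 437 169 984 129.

4+3+7+1+6+9+9+8+4+1+2+9 = 63

63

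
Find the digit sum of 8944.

25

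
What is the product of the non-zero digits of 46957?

7560

4×6×9×5×7 = 7560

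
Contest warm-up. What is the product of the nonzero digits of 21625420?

2×1×6×2×5×4×2 = 960

960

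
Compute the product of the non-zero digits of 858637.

8×5×8×6×3×7 = 40320

40320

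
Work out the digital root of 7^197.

The digital root of n equals n mod 9 (or 9 when 9 | n), so we need 7^197 mod 9.
7^197 ≡ 4 (mod 9), so the digital root is 4.

4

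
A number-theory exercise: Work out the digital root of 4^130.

The digital root of n equals n mod 9 (or 9 when 9 | n), so we need 4^130 mod 9.
4^130 ≡ 4 (mod 9), so the digital root is 4.

4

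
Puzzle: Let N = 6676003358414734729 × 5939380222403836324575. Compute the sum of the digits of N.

183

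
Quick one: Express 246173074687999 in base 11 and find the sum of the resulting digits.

246173074687999 in base 11 is 71490461A405A8.
Digit sum: 7+1+4+9+0+4+6+1+10+4+0+5+10+8 = 69.

69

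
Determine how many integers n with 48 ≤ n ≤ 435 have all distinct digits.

The integers in [48, 435] that have all distinct digits: 48, 49, 50, 51, 52, 53, …, 432, 435.
291 qualify.

291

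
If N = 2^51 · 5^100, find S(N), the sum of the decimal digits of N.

158

2^51 · 5^100 = 17763568394002504646778106689453125000000000000000000000000000000000000000000000000000
Sum of its 86 digits: 158.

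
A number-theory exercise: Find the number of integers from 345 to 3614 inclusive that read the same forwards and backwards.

The integers in [345, 3614] that read the same forwards and backwards: 353, 363, 373, 383, 393, 404, …, 3443, 3553.
91 qualify.

91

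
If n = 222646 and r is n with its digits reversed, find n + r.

Reverse of 222646 is 646222.
222646 + 646222 = 868868

868868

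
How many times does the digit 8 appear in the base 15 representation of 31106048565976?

31106048565976 in base 15 is 38E2167A77A1.
The digit 8 appears 1 time.

1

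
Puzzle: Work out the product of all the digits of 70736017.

7×0×7×3×6×0×1×7 = 0

0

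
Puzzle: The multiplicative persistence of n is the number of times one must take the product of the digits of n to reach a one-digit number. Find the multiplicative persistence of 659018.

659018 → 0 (1 step)

1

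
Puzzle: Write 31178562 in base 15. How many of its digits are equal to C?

1

31178562 in base 15 is 2B0D15C.
The digit C appears 1 time.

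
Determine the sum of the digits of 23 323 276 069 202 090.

2+3+3+2+3+2+7+6+0+6+9+2+0+2+0+9+0 = 56

56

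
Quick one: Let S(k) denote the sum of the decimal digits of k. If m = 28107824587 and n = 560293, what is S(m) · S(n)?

1300

S(28107824587) = 2+8+1+0+7+8+2+4+5+8+7 = 52.
S(560293) = 5+6+0+2+9+3 = 25.
52 · 25 = 1300.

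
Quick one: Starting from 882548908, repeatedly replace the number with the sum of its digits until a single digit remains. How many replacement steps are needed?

882548908 → 52 → 7 (2 steps)

2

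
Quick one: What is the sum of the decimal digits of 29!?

29! = 8841761993739701954543616000000
Sum of its 31 digits: 126.

126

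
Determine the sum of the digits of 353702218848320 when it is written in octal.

353702218848320 in base 8 is 12033026707054100.
Digit sum: 1+2+0+3+3+0+2+6+7+0+7+0+5+4+1+0+0 = 41.

41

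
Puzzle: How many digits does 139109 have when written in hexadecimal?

139109 in base 16 is 21F65, which has 5 digits.

5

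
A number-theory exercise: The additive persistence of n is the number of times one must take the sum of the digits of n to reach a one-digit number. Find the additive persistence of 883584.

2

883584 → 36 → 9 (2 steps)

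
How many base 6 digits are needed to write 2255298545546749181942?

28

2255298545546749181942 in base 6 is 2111544112313551445050525142, which has 28 digits.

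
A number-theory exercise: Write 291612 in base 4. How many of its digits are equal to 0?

291612 in base 4 is 1013030130.
The digit 0 appears 4 times.

4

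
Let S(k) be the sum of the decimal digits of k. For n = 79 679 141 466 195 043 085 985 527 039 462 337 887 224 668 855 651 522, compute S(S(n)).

First digit sum: 258.
2+5+8 = 15.

15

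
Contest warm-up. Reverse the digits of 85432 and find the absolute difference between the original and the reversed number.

Reverse of 85432 is 23458.
|85432 − 23458| = 61974

61974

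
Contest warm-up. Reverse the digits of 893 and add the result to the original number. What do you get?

1291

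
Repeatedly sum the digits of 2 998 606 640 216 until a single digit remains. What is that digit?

2+9+9+8+6+0+6+6+4+0+2+1+6 = 59
5+9 = 14
1+4 = 5

5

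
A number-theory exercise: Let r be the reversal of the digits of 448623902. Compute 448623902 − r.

239297058

Reverse of 448623902 is 209326844.
448623902 − 209326844 = 239297058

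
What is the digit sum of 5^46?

112

5^46 = 142108547152020037174224853515625
Sum of its 33 digits: 112.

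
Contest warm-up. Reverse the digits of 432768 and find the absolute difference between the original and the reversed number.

434466

Reverse of 432768 is 867234.
|432768 − 867234| = 434466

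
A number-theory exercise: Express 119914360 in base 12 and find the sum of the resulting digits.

119914360 in base 12 is 341AAA74.
Digit sum: 3+4+1+10+10+10+7+4 = 49.

49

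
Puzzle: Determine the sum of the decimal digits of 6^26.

99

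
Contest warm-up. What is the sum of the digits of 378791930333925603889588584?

144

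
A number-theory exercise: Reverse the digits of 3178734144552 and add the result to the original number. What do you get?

Reverse of 3178734144552 is 2554414378713.
3178734144552 + 2554414378713 = 5733148523265

5733148523265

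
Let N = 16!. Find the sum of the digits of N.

16! = 20922789888000
Sum of its 14 digits: 63.

63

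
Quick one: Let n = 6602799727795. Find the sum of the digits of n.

76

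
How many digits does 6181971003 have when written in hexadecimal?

6181971003 in base 16 is 17079643B, which has 9 digits.

9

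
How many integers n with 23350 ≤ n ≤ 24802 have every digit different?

The integers in [23350, 24802] that have every digit different: 23401, 23405, 23406, 23407, 23408, 23409, …, 24798, 24801.
505 qualify.

505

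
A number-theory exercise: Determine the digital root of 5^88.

4

The digital root of n equals n mod 9 (or 9 when 9 | n), so we need 5^88 mod 9.
5^88 ≡ 4 (mod 9), so the digital root is 4.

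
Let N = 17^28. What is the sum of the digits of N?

17^28 = 28351092476867700887730107366063041
Sum of its 35 digits: 145.

145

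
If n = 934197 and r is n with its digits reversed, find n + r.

Reverse of 934197 is 791439.
934197 + 791439 = 1725636

1725636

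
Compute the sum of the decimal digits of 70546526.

7+0+5+4+6+5+2+6 = 35

35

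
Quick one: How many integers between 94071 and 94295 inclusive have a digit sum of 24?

22

The integers in [94071, 94295] that have a digit sum of 24: 94074, 94083, 94092, 94119, 94128, 94137, …, 94281, 94290.
22 qualify.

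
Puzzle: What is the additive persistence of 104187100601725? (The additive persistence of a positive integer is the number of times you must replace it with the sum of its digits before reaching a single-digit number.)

104187100601725 → 43 → 7 (2 steps)

2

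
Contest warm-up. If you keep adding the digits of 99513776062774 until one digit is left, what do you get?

1

9+9+5+1+3+7+7+6+0+6+2+7+7+4 = 73
7+3 = 10
1+0 = 1
(Equivalently, 99513776062774 mod 9 = 1.)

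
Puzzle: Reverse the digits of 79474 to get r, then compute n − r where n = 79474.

31977

Reverse of 79474 is 47497.
79474 − 47497 = 31977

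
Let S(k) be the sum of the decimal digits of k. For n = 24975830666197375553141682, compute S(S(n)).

6

First digit sum: 123.
1+2+3 = 6.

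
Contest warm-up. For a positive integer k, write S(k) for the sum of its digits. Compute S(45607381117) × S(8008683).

1419

S(45607381117) = 4+5+6+0+7+3+8+1+1+1+7 = 43.
S(8008683) = 8+0+0+8+6+8+3 = 33.
43 · 33 = 1419.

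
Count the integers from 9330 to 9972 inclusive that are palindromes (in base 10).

6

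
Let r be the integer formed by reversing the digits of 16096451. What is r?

Reversing 16096451 gives 15469061.

15469061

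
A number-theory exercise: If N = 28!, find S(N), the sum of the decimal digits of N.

90

28! = 304888344611713860501504000000
Sum of its 30 digits: 90.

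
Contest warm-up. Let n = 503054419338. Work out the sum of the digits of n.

45

5+0+3+0+5+4+4+1+9+3+3+8 = 45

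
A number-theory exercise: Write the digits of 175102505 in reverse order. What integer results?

505201571

Reversing 175102505 gives 505201571.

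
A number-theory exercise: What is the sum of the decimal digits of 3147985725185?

3+1+4+7+9+8+5+7+2+5+1+8+5 = 65

65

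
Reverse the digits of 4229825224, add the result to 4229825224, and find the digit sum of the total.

44

Reversal of 4229825224 is 4225289224; 4229825224 + 4225289224 = 8455114448.
Digit sum of 8455114448: 8+4+5+5+1+1+4+4+4+8 = 44.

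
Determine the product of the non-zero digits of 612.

12

6×1×2 = 12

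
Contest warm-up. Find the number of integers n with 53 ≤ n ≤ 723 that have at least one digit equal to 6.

The integers in [53, 723] that have at least one digit equal to 6: 56, 60, 61, 62, 63, 64, …, 706, 716.
211 qualify.

211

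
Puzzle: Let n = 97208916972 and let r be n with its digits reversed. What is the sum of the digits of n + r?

48

Reversal of 97208916972 is 27961980279; 97208916972 + 27961980279 = 125170897251.
Digit sum of 125170897251: 1+2+5+1+7+0+8+9+7+2+5+1 = 48.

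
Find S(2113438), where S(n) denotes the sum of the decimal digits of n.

2+1+1+3+4+3+8 = 22

22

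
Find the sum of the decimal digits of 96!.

96! = 991677934870949689209571401541893801158183648651267795444376054838492222809091499987689476037000748982075094738965754305639874560000000000000000000000
Sum of its 150 digits: 648.

648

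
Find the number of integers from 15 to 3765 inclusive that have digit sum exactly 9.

163

The integers in [15, 3765] that have digit sum exactly 9: 18, 27, 36, 45, 54, 63, …, 3510, 3600.
163 qualify.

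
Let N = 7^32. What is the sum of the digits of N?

7^32 = 1104427674243920646305299201
Sum of its 28 digits: 103.

103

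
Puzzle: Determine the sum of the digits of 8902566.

8+9+0+2+5+6+6 = 36

36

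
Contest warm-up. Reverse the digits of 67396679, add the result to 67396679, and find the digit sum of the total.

Reversal of 67396679 is 97669376; 67396679 + 97669376 = 165066055.
Digit sum of 165066055: 1+6+5+0+6+6+0+5+5 = 34.

34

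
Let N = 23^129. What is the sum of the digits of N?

23^129 = 46014090918489079891353709935215457573732838899984914597517663648396755265936471662913864204117975946258171512598451129072162163264819079957320449939857150752840874855389527063
Sum of its 176 digits: 863.

863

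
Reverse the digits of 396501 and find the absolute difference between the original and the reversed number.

290808

Reverse of 396501 is 105693.
|396501 − 105693| = 290808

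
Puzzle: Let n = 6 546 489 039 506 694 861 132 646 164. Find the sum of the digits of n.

132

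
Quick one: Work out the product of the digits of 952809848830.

0

9×5×2×8×0×9×8×4×8×8×3×0 = 0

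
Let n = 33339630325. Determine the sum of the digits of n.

40

3+3+3+3+9+6+3+0+3+2+5 = 40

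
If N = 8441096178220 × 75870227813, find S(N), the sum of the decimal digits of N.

8441096178220 × 75870227813 = 640427890032995048832860
Sum of its 24 digits: 107.

107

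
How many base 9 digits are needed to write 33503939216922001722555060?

27

33503939216922001722555060 in base 9 is 516020520550647110440501310, which has 27 digits.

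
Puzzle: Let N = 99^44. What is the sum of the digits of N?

99^44 = 6426116020847184086639174440398367235219704981296097601890873440195793261405481865455601
Sum of its 88 digits: 387.

387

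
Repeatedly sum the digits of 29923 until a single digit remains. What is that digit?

2+9+9+2+3 = 25
2+5 = 7

7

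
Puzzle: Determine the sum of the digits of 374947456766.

3+7+4+9+4+7+4+5+6+7+6+6 = 68

68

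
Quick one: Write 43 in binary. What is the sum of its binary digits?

4

43 in base 2 is 101011.
Digit sum: 1+0+1+0+1+1 = 4.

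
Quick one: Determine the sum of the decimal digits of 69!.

351

69! = 171122452428141311372468338881272839092270544893520369393648040923257279754140647424000000000000000
Sum of its 99 digits: 351.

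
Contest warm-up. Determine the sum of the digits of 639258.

33

6+3+9+2+5+8 = 33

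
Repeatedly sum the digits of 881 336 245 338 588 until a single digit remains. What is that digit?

3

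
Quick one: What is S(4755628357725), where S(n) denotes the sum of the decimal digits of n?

66

4+7+5+5+6+2+8+3+5+7+7+2+5 = 66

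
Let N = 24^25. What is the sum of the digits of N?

171

24^25 = 32009658644406818986777955348250624
Sum of its 35 digits: 171.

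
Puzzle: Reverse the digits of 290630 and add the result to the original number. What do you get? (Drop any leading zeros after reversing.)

Reverse of 290630 is 36092.
290630 + 36092 = 326722

326722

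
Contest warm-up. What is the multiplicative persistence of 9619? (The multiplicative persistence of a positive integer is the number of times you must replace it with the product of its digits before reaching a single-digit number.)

9619 → 486 → 192 → 18 → 8 (4 steps)

4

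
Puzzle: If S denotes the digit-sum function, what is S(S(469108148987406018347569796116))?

First digit sum: 148.
1+4+8 = 13.

13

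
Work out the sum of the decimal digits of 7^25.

97

7^25 = 1341068619663964900807
Sum of its 22 digits: 97.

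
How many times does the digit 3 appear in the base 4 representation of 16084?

16084 in base 4 is 3323110.
The digit 3 appears 3 times.

3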